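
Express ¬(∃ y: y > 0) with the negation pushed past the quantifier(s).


¬(∀ x: φ) = ∃ x: ¬φ, and ¬(∃ x: φ) = ∀ x: ¬φ.
Apply to the existential statement.

∀ y: ¬(y > 0)


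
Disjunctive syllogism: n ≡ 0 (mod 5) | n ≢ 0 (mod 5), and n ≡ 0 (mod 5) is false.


Disjunctive syllogism: from (P ∨ Q) and ¬P, infer Q.
One disjunct, 'n ≡ 0 (mod 5)', is ruled out; the other must hold.

n ≢ 0 (mod 5)


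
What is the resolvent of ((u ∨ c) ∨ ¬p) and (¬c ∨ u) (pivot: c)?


The clauses contain complementary literals c and ¬c.
Resolution eliminates this pair and disjoins the remaining literals (merging duplicates).

(¬p ∨ u)


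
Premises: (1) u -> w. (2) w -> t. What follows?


Hypothetical syllogism: from (P → Q) and (Q → R), infer (P → R).
Chain the two implications through the shared middle term 'w'.

u -> t


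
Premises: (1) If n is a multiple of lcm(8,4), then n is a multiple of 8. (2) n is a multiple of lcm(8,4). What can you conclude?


Modus ponens: from (P → Q) and P, infer Q.
P = 'n is a multiple of lcm(8,4)' is asserted, and P → Q holds, so Q follows.

n is a multiple of 8.


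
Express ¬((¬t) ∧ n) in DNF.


Step 1: Apply De Morgan: ¬((¬t) ∧ n) = ¬(¬t) ∨ ¬n.
Step 2: Eliminate any double negations (¬¬X = X).

t ∨ (¬n)


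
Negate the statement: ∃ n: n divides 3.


¬(∀ x: φ) = ∃ x: ¬φ, and ¬(∃ x: φ) = ∀ x: ¬φ.
Apply to the existential statement.

∀ n: ¬(n divides 3)


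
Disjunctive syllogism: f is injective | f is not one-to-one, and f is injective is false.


Disjunctive syllogism: from (P ∨ Q) and ¬P, infer Q.
One disjunct, 'f is injective', is ruled out; the other must hold.

f is not one-to-one


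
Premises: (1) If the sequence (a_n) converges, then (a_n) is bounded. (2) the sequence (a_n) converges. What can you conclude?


Modus ponens: from (P → Q) and P, infer Q.
P = 'the sequence (a_n) converges' is asserted, and P → Q holds, so Q follows.

(a_n) is bounded.


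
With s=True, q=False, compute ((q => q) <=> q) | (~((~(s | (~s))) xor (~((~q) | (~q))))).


Substitute s=True, q=False:
… (earlier sub-steps elided)
~s = False
s | (~s) = True | False = True
~(s | (~s)) = False
~q = True
~q = True
(~q) | (~q) = True | True = True
~((~q) | (~q)) = False
(~(s | (~s))) xor (~((~q) | (~q))) = False xor False = False
~((~(s | (~s))) xor (~((~q) | (~q)))) = True
((q => q) <=> q) | (~((~(s | (~s))) xor (~((~q) | (~q))))) = False | True = True

True


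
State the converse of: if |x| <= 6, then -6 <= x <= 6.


The converse of (P → Q) is (Q → P). It is not in general equivalent to the original.
Here P = '|x| <= 6' and Q = '-6 <= x <= 6'.

If -6 <= x <= 6, then |x| <= 6.


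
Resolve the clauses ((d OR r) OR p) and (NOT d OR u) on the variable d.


The clauses contain complementary literals d and NOTd.
Resolution eliminates this pair and disjoins the remaining literals (merging duplicates).

((p OR r) OR u)


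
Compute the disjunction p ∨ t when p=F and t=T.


Disjunction is false only when both operands are false.
Substitute: p=F, t=T.
F ∨ T evaluates to T.

T


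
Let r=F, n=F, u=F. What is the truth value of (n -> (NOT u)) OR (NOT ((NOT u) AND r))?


Substitute r=F, n=F, u=F:
NOT u = T
n -> (NOT u) = F -> T = T
NOT u = T
(NOT u) AND r = T AND F = F
NOT ((NOT u) AND r) = T
(n -> (NOT u)) OR (NOT ((NOT u) AND r)) = T OR T = T

T


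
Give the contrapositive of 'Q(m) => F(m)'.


The contrapositive of (P → Q) is (¬Q → ¬P); it is logically equivalent to the original.
Here P = 'Q(m)' and Q = 'F(m)'.

If not (F(m)), then not (Q(m)).


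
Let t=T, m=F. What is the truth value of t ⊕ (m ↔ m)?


Substitute t=T, m=F:
m ↔ m = F ↔ F = T
t ⊕ (m ↔ m) = T ⊕ T = F

F


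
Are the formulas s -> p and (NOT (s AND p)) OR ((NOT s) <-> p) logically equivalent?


Compare truth tables:
p | s | φ | ψ
-------------
F | F | T | T
T | F | T | T
F | T | F | T
T | T | T | F
They differ at row 3 (p=F, s=T): φ=F but ψ=T.

No, they are not logically equivalent.


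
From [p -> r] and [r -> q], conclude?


Hypothetical syllogism: from (P → Q) and (Q → R), infer (P → R).
Chain the two implications through the shared middle term 'r'.

p -> q


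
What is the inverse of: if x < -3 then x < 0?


The inverse of (P → Q) is (¬P → ¬Q). It is equivalent to the converse, not to the original.
Here P = 'x < -3' and Q = 'x < 0'.

If not (x < -3), then not (x < 0).


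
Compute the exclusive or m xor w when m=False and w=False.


Exclusive or is true when exactly one operand is true.
Substitute: m=False, w=False.
False xor False evaluates to False.

False


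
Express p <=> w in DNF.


Step 1: p ↔ w is true exactly when both agree: (p ∧ w) ∨ (¬p ∧ ¬w).

(p & w) | ((~p) & (~w))


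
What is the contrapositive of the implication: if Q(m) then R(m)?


The contrapositive of (P → Q) is (¬Q → ¬P); it is logically equivalent to the original.
Here P = 'Q(m)' and Q = 'R(m)'.

If not (R(m)), then not (Q(m)).


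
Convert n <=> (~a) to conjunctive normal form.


Step 1: Rewrite n ↔ (¬a) as (n → (¬a)) ∧ ((¬a) → n).
Step 2: Rewrite each implication as a disjunction.
Step 3: Eliminate any double negations (¬¬X = X).

((~n) | (~a)) & (a | n)


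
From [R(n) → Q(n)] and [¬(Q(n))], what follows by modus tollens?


Modus tollens: from (P → Q) and ¬Q, infer ¬P.
Q = 'Q(n)' is denied; since P → Q, P must also fail.

Not (R(n)).


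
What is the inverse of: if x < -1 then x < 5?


The inverse of (P → Q) is (¬P → ¬Q). It is equivalent to the converse, not to the original.
Here P = 'x < -1' and Q = 'x < 5'.

If not (x < -1), then not (x < 5).


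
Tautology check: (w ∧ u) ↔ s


Build the truth table over {s, u, w}:
s | u | w | φ
-------------
F | F | F | T
T | F | F | F
F | T | F | T
T | T | F | F
F | F | T | T
T | F | T | F
F | T | T | F
T | T | T | T
Counterexample at row 2: with s=T, u=F, w=F, the formula is F.

No, it is not a tautology.


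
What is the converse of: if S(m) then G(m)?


The converse of (P → Q) is (Q → P). It is not in general equivalent to the original.
Here P = 'S(m)' and Q = 'G(m)'.

If G(m), then S(m).


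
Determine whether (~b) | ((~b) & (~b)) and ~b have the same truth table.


Compare truth tables:
b | φ | ψ
---------
False | True | True
True | False | False
The columns φ and ψ agree on every row.

Yes, they are logically equivalent.


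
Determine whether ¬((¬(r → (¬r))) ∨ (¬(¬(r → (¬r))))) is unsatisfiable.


Truth table over {r}:
r | φ
-----
F | F
T | F
Every row is false.

Yes, it is a contradiction.


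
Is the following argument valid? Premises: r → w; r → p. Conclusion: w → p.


This is (no valid rule). There exist truth assignments where the premises are all true but the conclusion is false.

Invalid.


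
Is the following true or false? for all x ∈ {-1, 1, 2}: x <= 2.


Evaluate the predicate on each element: -1:T, 1:T, 2:T.
Every element satisfies the predicate.

T


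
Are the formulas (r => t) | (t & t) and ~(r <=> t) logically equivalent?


Compare truth tables:
r | t | φ | ψ
-------------
False | False | True | False
True | False | False | True
False | True | True | True
True | True | True | False
They differ at row 1 (r=False, t=False): φ=True but ψ=False.

No, they are not logically equivalent.


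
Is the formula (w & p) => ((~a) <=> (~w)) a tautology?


Build the truth table over {a, p, w}:
a | p | w | φ
-------------
False | False | False | True
True | False | False | True
False | True | False | True
True | True | False | True
False | False | True | True
True | False | True | True
False | True | True | False
True | True | True | True
Counterexample at row 7: with a=False, p=True, w=True, the formula is False.

No, it is not a tautology.


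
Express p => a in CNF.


Step 1: Rewrite p → a as ¬p ∨ a.

(~p) | a


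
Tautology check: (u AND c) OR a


Build the truth table over {a, c, u}:
a | c | u | φ
-------------
F | F | F | F
T | F | F | T
F | T | F | F
T | T | F | T
F | F | T | F
T | F | T | T
F | T | T | T
T | T | T | T
Counterexample at row 1: with a=F, c=F, u=F, the formula is F.

No, it is not a tautology.


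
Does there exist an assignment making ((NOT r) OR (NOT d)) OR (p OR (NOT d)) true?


Search for a satisfying assignment over {d, p, r}.
Try d=F, p=F, r=F: the formula evaluates to T.
A satisfying assignment exists.

Satisfiable.


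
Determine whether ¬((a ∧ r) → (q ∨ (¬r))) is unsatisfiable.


Truth table over {a, q, r}:
a | q | r | φ
-------------
F | F | F | F
T | F | F | F
F | T | F | F
T | T | F | F
F | F | T | F
T | F | T | T
F | T | T | F
T | T | T | F
Satisfying assignment at row 6: a=T, q=F, r=T gives T.

No, it is not a contradiction.


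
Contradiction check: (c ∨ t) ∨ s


Truth table over {c, s, t}:
c | s | t | φ
-------------
F | F | F | F
T | F | F | T
F | T | F | T
T | T | F | T
F | F | T | T
T | F | T | T
F | T | T | T
T | T | T | T
Satisfying assignment at row 2: c=T, s=F, t=F gives T.

No, it is not a contradiction.


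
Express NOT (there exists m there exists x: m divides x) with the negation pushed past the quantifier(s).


Negation flips each quantifier (∀↔∃) and negates the inner predicate.
¬(there exists m there exists x: φ) = for all m for all x: ¬φ.

for all m for all x: NOT(m divides x)


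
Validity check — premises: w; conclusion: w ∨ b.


This matches the form of disjunction introduction: the conclusion follows in every model of the premises.

Valid.


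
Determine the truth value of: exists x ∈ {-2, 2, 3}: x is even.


Evaluate the predicate on each element: -2:True, 2:True, 3:False.
Witness x = -2 satisfies the predicate.

True


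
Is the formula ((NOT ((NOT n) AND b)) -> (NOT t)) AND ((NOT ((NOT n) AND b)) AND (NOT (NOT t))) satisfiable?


Check all 8 assignments over {b, n, t}:
b | n | t | φ
-------------
F | F | F | F
T | F | F | F
F | T | F | F
T | T | F | F
F | F | T | F
T | F | T | F
F | T | T | F
T | T | T | F
No assignment makes the formula true.

Unsatisfiable.


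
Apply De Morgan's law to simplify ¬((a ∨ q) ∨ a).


De Morgan: the negation of a disjunction is the conjunction of the negations.
Distribute ¬ across ∨, flipping it to ∧, and negate each literal.

((¬a) ∧ (¬q)) ∧ (¬a)


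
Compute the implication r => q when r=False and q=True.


Implication is false only when antecedent is true and consequent is false.
Substitute: r=False, q=True.
False => True evaluates to True.

True


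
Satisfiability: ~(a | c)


Search for a satisfying assignment over {a, c}.
Try a=False, c=False: the formula evaluates to True.
A satisfying assignment exists.

Satisfiable.


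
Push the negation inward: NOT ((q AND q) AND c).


De Morgan: the negation of a conjunction is the disjunction of the negations.
Distribute NOT across AND, flipping it to OR, and negate each literal.

((NOT q) OR (NOT q)) OR (NOT c)


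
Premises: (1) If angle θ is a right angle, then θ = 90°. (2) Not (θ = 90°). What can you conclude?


Modus tollens: from (P → Q) and ¬Q, infer ¬P.
Q = 'θ = 90°' is denied; since P → Q, P must also fail.

Not (angle θ is a right angle).


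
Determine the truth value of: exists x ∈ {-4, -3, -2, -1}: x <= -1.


Evaluate the predicate on each element: -4:True, -3:True, -2:True, -1:True.
Witness x = -4 satisfies the predicate.

True


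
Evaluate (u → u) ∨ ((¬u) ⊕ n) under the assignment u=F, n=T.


Substitute u=F, n=T:
u → u = F → F = T
¬u = T
(¬u) ⊕ n = T ⊕ T = F
(u → u) ∨ ((¬u) ⊕ n) = T ∨ F = T

T


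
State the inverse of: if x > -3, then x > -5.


The inverse of (P → Q) is (¬P → ¬Q). It is equivalent to the converse, not to the original.
Here P = 'x > -3' and Q = 'x > -5'.

If not (x > -3), then not (x > -5).


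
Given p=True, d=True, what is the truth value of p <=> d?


Biconditional is true when both operands have the same truth value.
Substitute: p=True, d=True.
True <=> True evaluates to True.

True


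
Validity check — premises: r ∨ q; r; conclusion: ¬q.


This is affirming a disjunct (fallacy). There exist truth assignments where the premises are all true but the conclusion is false.

Invalid.


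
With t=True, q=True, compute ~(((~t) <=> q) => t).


Substitute t=True, q=True:
~t = False
(~t) <=> q = False <=> True = False
((~t) <=> q) => t = False => True = True
~(((~t) <=> q) => t) = False

False


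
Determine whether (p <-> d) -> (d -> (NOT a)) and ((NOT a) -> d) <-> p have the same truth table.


Compare truth tables:
a | d | p | φ | ψ
-----------------
F | F | F | T | T
T | F | F | T | F
F | T | F | T | F
T | T | F | T | F
F | F | T | T | F
T | F | T | T | T
F | T | T | T | T
T | T | T | F | T
They differ at row 2 (a=T, d=F, p=F): φ=T but ψ=F.

No, they are not logically equivalent.


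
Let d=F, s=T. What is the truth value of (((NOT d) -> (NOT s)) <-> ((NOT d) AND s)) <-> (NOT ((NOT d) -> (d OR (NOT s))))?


Substitute d=F, s=T:
… (earlier sub-steps elided)
(NOT d) -> (NOT s) = T -> F = F
NOT d = T
(NOT d) AND s = T AND T = T
((NOT d) -> (NOT s)) <-> ((NOT d) AND s) = F <-> T = F
NOT d = T
NOT s = F
d OR (NOT s) = F OR F = F
(NOT d) -> (d OR (NOT s)) = T -> F = F
NOT ((NOT d) -> (d OR (NOT s))) = T
(((NOT d) -> (NOT s)) <-> ((NOT d) AND s)) <-> (NOT ((NOT d) -> (d OR (NOT s)))) = F <-> T = F

F


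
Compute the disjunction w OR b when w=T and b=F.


Disjunction is false only when both operands are false.
Substitute: w=T, b=F.
T OR F evaluates to T.

T


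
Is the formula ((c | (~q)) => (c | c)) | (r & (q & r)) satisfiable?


Search for a satisfying assignment over {c, q, r}.
Try c=True, q=False, r=False: the formula evaluates to True.
A satisfying assignment exists.

Satisfiable.


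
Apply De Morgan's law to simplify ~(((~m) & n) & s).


De Morgan: the negation of a conjunction is the disjunction of the negations.
Distribute ~ across &, flipping it to |, and negate each literal.

(m | (~n)) | (~s)


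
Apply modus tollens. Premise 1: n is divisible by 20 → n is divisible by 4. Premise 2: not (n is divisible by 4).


Modus tollens: from (P → Q) and ¬Q, infer ¬P.
Q = 'n is divisible by 4' is denied; since P → Q, P must also fail.

Not (n is divisible by 20).


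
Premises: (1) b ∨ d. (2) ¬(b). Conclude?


Disjunctive syllogism: from (P ∨ Q) and ¬P, infer Q.
One disjunct, 'b', is ruled out; the other must hold.

d


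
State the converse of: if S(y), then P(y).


The converse of (P → Q) is (Q → P). It is not in general equivalent to the original.
Here P = 'S(y)' and Q = 'P(y)'.

If P(y), then S(y).


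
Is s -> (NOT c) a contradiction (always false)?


Truth table over {c, s}:
c | s | φ
---------
F | F | T
T | F | T
F | T | T
T | T | F
Satisfying assignment at row 1: c=F, s=F gives T.

No, it is not a contradiction.


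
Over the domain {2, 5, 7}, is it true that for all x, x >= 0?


Evaluate the predicate on each element: 2:T, 5:T, 7:T.
Every element satisfies the predicate.

T


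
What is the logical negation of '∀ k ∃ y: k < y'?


Negation flips each quantifier (∀↔∃) and negates the inner predicate.
¬(∀ k ∃ y: φ) = ∃ k ∀ y: ¬φ.

∃ k ∀ y: ¬(k < y)


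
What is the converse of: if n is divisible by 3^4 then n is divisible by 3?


The converse of (P → Q) is (Q → P). It is not in general equivalent to the original.
Here P = 'n is divisible by 3^4' and Q = 'n is divisible by 3'.

If n is divisible by 3, then n is divisible by 3^4.


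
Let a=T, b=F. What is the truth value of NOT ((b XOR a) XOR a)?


Substitute a=T, b=F:
b XOR a = F XOR T = T
(b XOR a) XOR a = T XOR T = F
NOT ((b XOR a) XOR a) = T

T


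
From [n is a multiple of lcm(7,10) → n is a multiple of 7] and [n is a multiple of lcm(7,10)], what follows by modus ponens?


Modus ponens: from (P → Q) and P, infer Q.
P = 'n is a multiple of lcm(7,10)' is asserted, and P → Q holds, so Q follows.

n is a multiple of 7.


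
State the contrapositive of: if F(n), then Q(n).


The contrapositive of (P → Q) is (¬Q → ¬P); it is logically equivalent to the original.
Here P = 'F(n)' and Q = 'Q(n)'.

If not (Q(n)), then not (F(n)).


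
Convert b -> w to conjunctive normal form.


Step 1: Rewrite b → w as ¬b ∨ w.

(NOT b) OR w


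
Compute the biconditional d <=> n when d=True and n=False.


Biconditional is true when both operands have the same truth value.
Substitute: d=True, n=False.
True <=> False evaluates to False.

False


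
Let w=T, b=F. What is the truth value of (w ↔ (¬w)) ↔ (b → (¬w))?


Substitute w=T, b=F:
¬w = F
w ↔ (¬w) = T ↔ F = F
¬w = F
b → (¬w) = F → F = T
(w ↔ (¬w)) ↔ (b → (¬w)) = F ↔ T = F

F


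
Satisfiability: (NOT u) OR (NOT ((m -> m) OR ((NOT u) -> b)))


Search for a satisfying assignment over {b, m, u}.
Try b=F, m=F, u=F: the formula evaluates to T.
A satisfying assignment exists.

Satisfiable.


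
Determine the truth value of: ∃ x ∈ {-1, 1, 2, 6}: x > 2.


Evaluate the predicate on each element: -1:F, 1:F, 2:F, 6:T.
Witness x = 6 satisfies the predicate.

T


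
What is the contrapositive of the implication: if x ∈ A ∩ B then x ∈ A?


The contrapositive of (P → Q) is (¬Q → ¬P); it is logically equivalent to the original.
Here P = 'x ∈ A ∩ B' and Q = 'x ∈ A'.

If not (x ∈ A), then not (x ∈ A ∩ B).


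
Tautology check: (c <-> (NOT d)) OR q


Build the truth table over {c, d, q}:
c | d | q | φ
-------------
F | F | F | F
T | F | F | T
F | T | F | T
T | T | F | F
F | F | T | T
T | F | T | T
F | T | T | T
T | T | T | T
Counterexample at row 1: with c=F, d=F, q=F, the formula is F.

No, it is not a tautology.


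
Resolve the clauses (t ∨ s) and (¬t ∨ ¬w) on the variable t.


The clauses contain complementary literals t and ¬t.
Resolution eliminates this pair and disjoins the remaining literals (merging duplicates).

(s ∨ ¬w)


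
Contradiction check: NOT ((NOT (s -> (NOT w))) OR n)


Truth table over {n, s, w}:
n | s | w | φ
-------------
F | F | F | T
T | F | F | F
F | T | F | T
T | T | F | F
F | F | T | T
T | F | T | F
F | T | T | F
T | T | T | F
Satisfying assignment at row 1: n=F, s=F, w=F gives T.

No, it is not a contradiction.


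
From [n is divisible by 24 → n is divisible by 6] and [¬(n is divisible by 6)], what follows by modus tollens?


Modus tollens: from (P → Q) and ¬Q, infer ¬P.
Q = 'n is divisible by 6' is denied; since P → Q, P must also fail.

Not (n is divisible by 24).


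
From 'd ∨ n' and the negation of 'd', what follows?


Disjunctive syllogism: from (P ∨ Q) and ¬P, infer Q.
One disjunct, 'd', is ruled out; the other must hold.

n


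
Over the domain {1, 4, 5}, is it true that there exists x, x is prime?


Evaluate the predicate on each element: 1:F, 4:F, 5:T.
Witness x = 5 satisfies the predicate.

T


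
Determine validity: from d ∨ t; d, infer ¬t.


This is affirming a disjunct (fallacy). There exist truth assignments where the premises are all true but the conclusion is false.

Invalid.


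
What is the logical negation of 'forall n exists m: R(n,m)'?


Negation flips each quantifier (∀↔∃) and negates the inner predicate.
¬(forall n exists m: φ) = exists n forall m: ¬φ.

exists n forall m: ~(R(n,m))


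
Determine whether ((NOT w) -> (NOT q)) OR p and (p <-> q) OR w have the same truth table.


Compare truth tables:
p | q | w | φ | ψ
-----------------
F | F | F | T | T
T | F | F | T | F
F | T | F | F | F
T | T | F | T | T
F | F | T | T | T
T | F | T | T | T
F | T | T | T | T
T | T | T | T | T
They differ at row 2 (p=T, q=F, w=F): φ=T but ψ=F.

No, they are not logically equivalent.


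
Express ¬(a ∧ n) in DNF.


Step 1: Apply De Morgan: ¬(a ∧ n) = ¬a ∨ ¬n.

(¬a) ∨ (¬n)


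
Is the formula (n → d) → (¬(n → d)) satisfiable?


Search for a satisfying assignment over {d, n}.
Try d=F, n=T: the formula evaluates to T.
A satisfying assignment exists.

Satisfiable.


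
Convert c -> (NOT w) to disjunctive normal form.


Step 1: Rewrite c → (¬w) as ¬c ∨ (¬w).

(NOT c) OR (NOT w)


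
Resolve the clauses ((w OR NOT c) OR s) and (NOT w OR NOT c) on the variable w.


The clauses contain complementary literals w and NOTw.
Resolution eliminates this pair and disjoins the remaining literals (merging duplicates).

(NOT c OR s)


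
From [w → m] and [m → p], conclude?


Hypothetical syllogism: from (P → Q) and (Q → R), infer (P → R).
Chain the two implications through the shared middle term 'm'.

w → p


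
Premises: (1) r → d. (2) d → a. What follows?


Hypothetical syllogism: from (P → Q) and (Q → R), infer (P → R).
Chain the two implications through the shared middle term 'd'.

r → a


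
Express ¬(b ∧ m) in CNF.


Step 1: Apply De Morgan: ¬(b ∧ m) = ¬b ∨ ¬m.

(¬b) ∨ (¬m)


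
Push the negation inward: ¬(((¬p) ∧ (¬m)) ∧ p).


De Morgan: the negation of a conjunction is the disjunction of the negations.
Distribute ¬ across ∧, flipping it to ∨, and negate each literal.

(p ∨ m) ∨ (¬p)


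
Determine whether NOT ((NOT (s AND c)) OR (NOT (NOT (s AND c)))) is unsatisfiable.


Truth table over {c, s}:
c | s | φ
---------
F | F | F
T | F | F
F | T | F
T | T | F
Every row is false.

Yes, it is a contradiction.


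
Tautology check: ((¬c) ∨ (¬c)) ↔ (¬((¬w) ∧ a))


Build the truth table over {a, c, w}:
a | c | w | φ
-------------
F | F | F | T
T | F | F | F
F | T | F | F
T | T | F | T
F | F | T | T
T | F | T | T
F | T | T | F
T | T | T | F
Counterexample at row 2: with a=T, c=F, w=F, the formula is F.

No, it is not a tautology.


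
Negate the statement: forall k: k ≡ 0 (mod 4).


¬(forall x: φ) = exists x: ¬φ, and ¬(exists x: φ) = forall x: ¬φ.
Apply to the universal statement.

exists k: ~(k ≡ 0 (mod 4))


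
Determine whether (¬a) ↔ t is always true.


Build the truth table over {a, t}:
a | t | φ
---------
F | F | F
T | F | T
F | T | T
T | T | F
Counterexample at row 1: with a=F, t=F, the formula is F.

No, it is not a tautology.


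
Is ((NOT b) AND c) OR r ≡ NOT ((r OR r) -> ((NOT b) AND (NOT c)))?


Compare truth tables:
b | c | r | φ | ψ
-----------------
F | F | F | F | F
T | F | F | F | F
F | T | F | T | F
T | T | F | F | F
F | F | T | T | F
T | F | T | T | T
F | T | T | T | T
T | T | T | T | T
They differ at row 3 (b=F, c=T, r=F): φ=T but ψ=F.

No, they are not logically equivalent.


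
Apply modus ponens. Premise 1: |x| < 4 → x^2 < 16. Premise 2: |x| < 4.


Modus ponens: from (P → Q) and P, infer Q.
P = '|x| < 4' is asserted, and P → Q holds, so Q follows.

x^2 < 16.


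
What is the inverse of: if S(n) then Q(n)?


The inverse of (P → Q) is (¬P → ¬Q). It is equivalent to the converse, not to the original.
Here P = 'S(n)' and Q = 'Q(n)'.

If not (S(n)), then not (Q(n)).


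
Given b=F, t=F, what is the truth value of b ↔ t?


Biconditional is true when both operands have the same truth value.
Substitute: b=F, t=F.
F ↔ F evaluates to T.

T


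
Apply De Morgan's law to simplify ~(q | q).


De Morgan: the negation of a disjunction is the conjunction of the negations.
Distribute ~ across |, flipping it to &, and negate each literal.

(~q) & (~q)


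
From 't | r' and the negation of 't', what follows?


Disjunctive syllogism: from (P ∨ Q) and ¬P, infer Q.
One disjunct, 't', is ruled out; the other must hold.

r


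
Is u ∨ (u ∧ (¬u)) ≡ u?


Compare truth tables:
u | φ | ψ
---------
F | F | F
T | T | T
The columns φ and ψ agree on every row.

Yes, they are logically equivalent.


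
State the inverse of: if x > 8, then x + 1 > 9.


The inverse of (P → Q) is (¬P → ¬Q). It is equivalent to the converse, not to the original.
Here P = 'x > 8' and Q = 'x + 1 > 9'.

If not (x > 8), then not (x + 1 > 9).


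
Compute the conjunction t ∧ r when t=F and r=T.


Conjunction is true only when both operands are true.
Substitute: t=F, r=T.
F ∧ T evaluates to F.

F


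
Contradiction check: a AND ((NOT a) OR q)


Truth table over {a, q}:
a | q | φ
---------
F | F | F
T | F | F
F | T | F
T | T | T
Satisfying assignment at row 4: a=T, q=T gives T.

No, it is not a contradiction.


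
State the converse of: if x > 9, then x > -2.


The converse of (P → Q) is (Q → P). It is not in general equivalent to the original.
Here P = 'x > 9' and Q = 'x > -2'.

If x > -2, then x > 9.


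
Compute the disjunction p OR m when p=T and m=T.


Disjunction is false only when both operands are false.
Substitute: p=T, m=T.
T OR T evaluates to T.

T


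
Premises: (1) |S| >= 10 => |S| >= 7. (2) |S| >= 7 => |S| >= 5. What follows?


Hypothetical syllogism: from (P → Q) and (Q → R), infer (P → R).
Chain the two implications through the shared middle term '|S| >= 7'.

|S| >= 10 => |S| >= 5


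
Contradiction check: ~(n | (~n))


Truth table over {n}:
n | φ
-----
False | False
True | False
Every row is false.

Yes, it is a contradiction.


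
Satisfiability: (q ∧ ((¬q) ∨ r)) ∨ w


Search for a satisfying assignment over {q, r, w}.
Try q=T, r=T, w=F: the formula evaluates to T.
A satisfying assignment exists.

Satisfiable.


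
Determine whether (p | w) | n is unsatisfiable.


Truth table over {n, p, w}:
n | p | w | φ
-------------
False | False | False | False
True | False | False | True
False | True | False | True
True | True | False | True
False | False | True | True
True | False | True | True
False | True | True | True
True | True | True | True
Satisfying assignment at row 2: n=True, p=False, w=False gives True.

No, it is not a contradiction.


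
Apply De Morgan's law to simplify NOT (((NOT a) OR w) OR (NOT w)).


De Morgan: the negation of a disjunction is the conjunction of the negations.
Distribute NOT across OR, flipping it to AND, and negate each literal.

(a AND (NOT w)) AND w


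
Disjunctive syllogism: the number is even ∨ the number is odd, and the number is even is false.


Disjunctive syllogism: from (P ∨ Q) and ¬P, infer Q.
One disjunct, 'the number is even', is ruled out; the other must hold.

the number is odd


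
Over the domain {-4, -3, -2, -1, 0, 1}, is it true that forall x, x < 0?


Evaluate the predicate on each element: -4:True, -3:True, -2:True, -1:True, 0:False, 1:False.
Counterexample x = 0 fails the predicate.

False


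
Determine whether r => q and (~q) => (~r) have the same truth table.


Compare truth tables:
q | r | φ | ψ
-------------
False | False | True | True
True | False | True | True
False | True | False | False
True | True | True | True
The columns φ and ψ agree on every row.

Yes, they are logically equivalent.


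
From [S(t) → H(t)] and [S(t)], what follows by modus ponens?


Modus ponens: from (P → Q) and P, infer Q.
P = 'S(t)' is asserted, and P → Q holds, so Q follows.

H(t).


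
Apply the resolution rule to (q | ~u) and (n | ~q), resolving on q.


The clauses contain complementary literals q and ~q.
Resolution eliminates this pair and disjoins the remaining literals (merging duplicates).

(~u | n)


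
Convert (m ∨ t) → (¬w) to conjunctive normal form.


Step 1: Rewrite as ¬(m ∨ t) ∨ (¬w) = (¬m ∧ ¬t) ∨ (¬w).
Step 2: Distribute ∨ over ∧.

((¬m) ∨ (¬w)) ∧ ((¬t) ∨ (¬w))


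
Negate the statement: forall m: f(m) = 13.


¬(forall x: φ) = exists x: ¬φ, and ¬(exists x: φ) = forall x: ¬φ.
Apply to the universal statement.

exists m: ~(f(m) = 13)


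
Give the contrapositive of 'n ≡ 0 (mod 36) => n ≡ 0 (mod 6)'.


The contrapositive of (P → Q) is (¬Q → ¬P); it is logically equivalent to the original.
Here P = 'n ≡ 0 (mod 36)' and Q = 'n ≡ 0 (mod 6)'.

If not (n ≡ 0 (mod 6)), then not (n ≡ 0 (mod 36)).


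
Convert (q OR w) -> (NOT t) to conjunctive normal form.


Step 1: Rewrite as ¬(q ∨ w) ∨ (¬t) = (¬q ∧ ¬w) ∨ (¬t).
Step 2: Distribute ∨ over ∧.

((NOT q) OR (NOT t)) AND ((NOT w) OR (NOT t))


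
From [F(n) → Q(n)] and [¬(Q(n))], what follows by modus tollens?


Modus tollens: from (P → Q) and ¬Q, infer ¬P.
Q = 'Q(n)' is denied; since P → Q, P must also fail.

Not (F(n)).


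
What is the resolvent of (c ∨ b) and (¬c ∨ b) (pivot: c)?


The clauses contain complementary literals c and ¬c.
Resolution eliminates this pair and disjoins the remaining literals (merging duplicates).

b


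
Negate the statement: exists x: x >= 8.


¬(forall x: φ) = exists x: ¬φ, and ¬(exists x: φ) = forall x: ¬φ.
Apply to the existential statement.

forall x: ~(x >= 8)


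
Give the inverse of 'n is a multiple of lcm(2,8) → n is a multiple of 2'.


The inverse of (P → Q) is (¬P → ¬Q). It is equivalent to the converse, not to the original.
Here P = 'n is a multiple of lcm(2,8)' and Q = 'n is a multiple of 2'.

If not (n is a multiple of lcm(2,8)), then not (n is a multiple of 2).


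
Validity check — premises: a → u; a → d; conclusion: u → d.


This is (no valid rule). There exist truth assignments where the premises are all true but the conclusion is false.

Invalid.


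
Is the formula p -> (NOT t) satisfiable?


Search for a satisfying assignment over {p, t}.
Try p=F, t=F: the formula evaluates to T.
A satisfying assignment exists.

Satisfiable.


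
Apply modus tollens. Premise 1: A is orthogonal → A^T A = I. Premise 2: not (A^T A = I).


Modus tollens: from (P → Q) and ¬Q, infer ¬P.
Q = 'A^T A = I' is denied; since P → Q, P must also fail.

Not (A is orthogonal).


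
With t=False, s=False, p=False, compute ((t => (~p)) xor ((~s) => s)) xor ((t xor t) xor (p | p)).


Substitute t=False, s=False, p=False:
~p = True
t => (~p) = False => True = True
~s = True
(~s) => s = True => False = False
(t => (~p)) xor ((~s) => s) = True xor False = True
t xor t = False xor False = False
p | p = False | False = False
(t xor t) xor (p | p) = False xor False = False
((t => (~p)) xor ((~s) => s)) xor ((t xor t) xor (p | p)) = True xor False = True

True


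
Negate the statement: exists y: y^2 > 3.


¬(forall x: φ) = exists x: ¬φ, and ¬(exists x: φ) = forall x: ¬φ.
Apply to the existential statement.

forall y: ~(y^2 > 3)


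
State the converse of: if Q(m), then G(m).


The converse of (P → Q) is (Q → P). It is not in general equivalent to the original.
Here P = 'Q(m)' and Q = 'G(m)'.

If G(m), then Q(m).


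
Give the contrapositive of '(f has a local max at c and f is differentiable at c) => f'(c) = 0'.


The contrapositive of (P → Q) is (¬Q → ¬P); it is logically equivalent to the original.
Here P = '(f has a local max at c and f is differentiable at c)' and Q = 'f'(c) = 0'.

If not (f'(c) = 0), then not ((f has a local max at c and f is differentiable at c)).


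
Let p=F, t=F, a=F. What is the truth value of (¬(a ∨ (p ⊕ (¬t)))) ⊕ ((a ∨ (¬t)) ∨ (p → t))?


Substitute p=F, t=F, a=F:
¬t = T
p ⊕ (¬t) = F ⊕ T = T
a ∨ (p ⊕ (¬t)) = F ∨ T = T
¬(a ∨ (p ⊕ (¬t))) = F
¬t = T
a ∨ (¬t) = F ∨ T = T
p → t = F → F = T
(a ∨ (¬t)) ∨ (p → t) = T ∨ T = T
(¬(a ∨ (p ⊕ (¬t)))) ⊕ ((a ∨ (¬t)) ∨ (p → t)) = F ⊕ T = T

T


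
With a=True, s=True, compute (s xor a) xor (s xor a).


Substitute a=True, s=True:
s xor a = True xor True = False
s xor a = True xor True = False
(s xor a) xor (s xor a) = False xor False = False

False


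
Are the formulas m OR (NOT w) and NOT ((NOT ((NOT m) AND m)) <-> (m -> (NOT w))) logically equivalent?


Compare truth tables:
m | w | φ | ψ
-------------
F | F | T | F
T | F | T | F
F | T | F | F
T | T | T | T
They differ at row 1 (m=F, w=F): φ=T but ψ=F.

No, they are not logically equivalent.


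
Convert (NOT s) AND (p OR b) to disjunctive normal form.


Step 1: Distribute ∧ over ∨: (¬s) ∧ (p ∨ b) = ((¬s) ∧ p) ∨ ((¬s) ∧ b).

((NOT s) AND p) OR ((NOT s) AND b)


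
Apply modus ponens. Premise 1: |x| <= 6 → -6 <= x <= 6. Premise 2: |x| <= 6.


Modus ponens: from (P → Q) and P, infer Q.
P = '|x| <= 6' is asserted, and P → Q holds, so Q follows.

-6 <= x <= 6.


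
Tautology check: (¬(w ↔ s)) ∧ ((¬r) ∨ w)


Build the truth table over {r, s, w}:
r | s | w | φ
-------------
F | F | F | F
T | F | F | F
F | T | F | T
T | T | F | F
F | F | T | T
T | F | T | T
F | T | T | F
T | T | T | F
Counterexample at row 1: with r=F, s=F, w=F, the formula is F.

No, it is not a tautology.


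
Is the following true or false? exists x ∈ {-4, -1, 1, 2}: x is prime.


Evaluate the predicate on each element: -4:False, -1:False, 1:False, 2:True.
Witness x = 2 satisfies the predicate.

True


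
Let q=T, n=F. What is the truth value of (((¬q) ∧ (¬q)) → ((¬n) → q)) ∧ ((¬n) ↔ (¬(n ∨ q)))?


Substitute q=T, n=F:
… (earlier sub-steps elided)
¬q = F
(¬q) ∧ (¬q) = F ∧ F = F
¬n = T
(¬n) → q = T → T = T
((¬q) ∧ (¬q)) → ((¬n) → q) = F → T = T
¬n = T
n ∨ q = F ∨ T = T
¬(n ∨ q) = F
(¬n) ↔ (¬(n ∨ q)) = T ↔ F = F
(((¬q) ∧ (¬q)) → ((¬n) → q)) ∧ ((¬n) ↔ (¬(n ∨ q))) = T ∧ F = F

F


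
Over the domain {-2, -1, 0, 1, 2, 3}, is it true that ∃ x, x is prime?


Evaluate the predicate on each element: -2:F, -1:F, 0:F, 1:F, 2:T, 3:T.
Witness x = 2 satisfies the predicate.

T


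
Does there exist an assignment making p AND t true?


Search for a satisfying assignment over {p, t}.
Try p=T, t=T: the formula evaluates to T.
A satisfying assignment exists.

Satisfiable.


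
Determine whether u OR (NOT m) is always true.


Build the truth table over {m, u}:
m | u | φ
---------
F | F | T
T | F | F
F | T | T
T | T | T
Counterexample at row 2: with m=T, u=F, the formula is F.

No, it is not a tautology.


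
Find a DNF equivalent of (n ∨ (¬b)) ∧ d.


Step 1: Distribute ∧ over ∨: (n ∨ (¬b)) ∧ d = (n ∧ d) ∨ ((¬b) ∧ d).

(n ∧ d) ∨ ((¬b) ∧ d)


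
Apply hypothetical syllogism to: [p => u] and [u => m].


Hypothetical syllogism: from (P → Q) and (Q → R), infer (P → R).
Chain the two implications through the shared middle term 'u'.

p => m


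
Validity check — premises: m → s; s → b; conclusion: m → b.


This matches the form of hypothetical syllogism: the conclusion follows in every model of the premises.

Valid.


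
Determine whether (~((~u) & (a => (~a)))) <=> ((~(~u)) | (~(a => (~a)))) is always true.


Build the truth table over {a, u}:
a | u | φ
---------
False | False | True
True | False | True
False | True | True
True | True | True
Every row evaluates to true.

Yes, it is a tautology.


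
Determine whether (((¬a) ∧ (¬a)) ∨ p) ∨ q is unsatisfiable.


Truth table over {a, p, q}:
a | p | q | φ
-------------
F | F | F | T
T | F | F | F
F | T | F | T
T | T | F | T
F | F | T | T
T | F | T | T
F | T | T | T
T | T | T | T
Satisfying assignment at row 1: a=F, p=F, q=F gives T.

No, it is not a contradiction.


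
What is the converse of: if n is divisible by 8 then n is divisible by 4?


The converse of (P → Q) is (Q → P). It is not in general equivalent to the original.
Here P = 'n is divisible by 8' and Q = 'n is divisible by 4'.

If n is divisible by 4, then n is divisible by 8.


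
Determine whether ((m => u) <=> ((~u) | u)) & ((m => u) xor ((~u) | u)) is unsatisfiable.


Truth table over {m, u}:
m | u | φ
---------
False | False | False
True | False | False
False | True | False
True | True | False
Every row is false.

Yes, it is a contradiction.


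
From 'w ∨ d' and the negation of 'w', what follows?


Disjunctive syllogism: from (P ∨ Q) and ¬P, infer Q.
One disjunct, 'w', is ruled out; the other must hold.

d


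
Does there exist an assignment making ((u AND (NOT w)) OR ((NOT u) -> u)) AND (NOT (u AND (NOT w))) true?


Search for a satisfying assignment over {u, w}.
Try u=T, w=T: the formula evaluates to T.
A satisfying assignment exists.

Satisfiable.


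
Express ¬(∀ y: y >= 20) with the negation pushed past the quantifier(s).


¬(∀ x: φ) = ∃ x: ¬φ, and ¬(∃ x: φ) = ∀ x: ¬φ.
Apply to the universal statement.

∃ y: ¬(y >= 20)


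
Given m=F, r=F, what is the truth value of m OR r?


Disjunction is false only when both operands are false.
Substitute: m=F, r=F.
F OR F evaluates to F.

F


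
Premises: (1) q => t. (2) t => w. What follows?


Hypothetical syllogism: from (P → Q) and (Q → R), infer (P → R).
Chain the two implications through the shared middle term 't'.

q => w


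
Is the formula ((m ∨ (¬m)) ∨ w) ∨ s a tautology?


Build the truth table over {m, s, w}:
m | s | w | φ
-------------
F | F | F | T
T | F | F | T
F | T | F | T
T | T | F | T
F | F | T | T
T | F | T | T
F | T | T | T
T | T | T | T
Every row evaluates to true.

Yes, it is a tautology.


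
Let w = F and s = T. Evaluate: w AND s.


Conjunction is true only when both operands are true.
Substitute: w=F, s=T.
F AND T evaluates to F.

F


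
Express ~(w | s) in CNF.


Step 1: Apply De Morgan: ¬(w ∨ s) = ¬w ∧ ¬s.

(~w) & (~s)


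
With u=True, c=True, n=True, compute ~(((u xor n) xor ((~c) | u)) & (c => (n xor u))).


Substitute u=True, c=True, n=True:
u xor n = True xor True = False
~c = False
(~c) | u = False | True = True
(u xor n) xor ((~c) | u) = False xor True = True
n xor u = True xor True = False
c => (n xor u) = True => False = False
((u xor n) xor ((~c) | u)) & (c => (n xor u)) = True & False = False
~(((u xor n) xor ((~c) | u)) & (c => (n xor u))) = True

True


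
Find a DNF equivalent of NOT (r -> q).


Step 1: Rewrite implication then negate: ¬(¬r ∨ q) = r ∧ ¬q.

r AND (NOT q)


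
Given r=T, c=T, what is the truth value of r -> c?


Implication is false only when antecedent is true and consequent is false.
Substitute: r=T, c=T.
T -> T evaluates to T.

T


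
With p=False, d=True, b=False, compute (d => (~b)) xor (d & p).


Substitute p=False, d=True, b=False:
~b = True
d => (~b) = True => True = True
d & p = True & False = False
(d => (~b)) xor (d & p) = True xor False = True

True


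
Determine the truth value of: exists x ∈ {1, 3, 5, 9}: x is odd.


Evaluate the predicate on each element: 1:True, 3:True, 5:True, 9:True.
Witness x = 1 satisfies the predicate.

True


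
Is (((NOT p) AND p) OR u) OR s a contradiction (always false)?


Truth table over {p, s, u}:
p | s | u | φ
-------------
F | F | F | F
T | F | F | F
F | T | F | T
T | T | F | T
F | F | T | T
T | F | T | T
F | T | T | T
T | T | T | T
Satisfying assignment at row 3: p=F, s=T, u=F gives T.

No, it is not a contradiction.


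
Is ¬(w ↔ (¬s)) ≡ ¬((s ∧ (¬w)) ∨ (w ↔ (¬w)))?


Compare truth tables:
s | w | φ | ψ
-------------
F | F | T | T
T | F | F | F
F | T | F | T
T | T | T | T
They differ at row 3 (s=F, w=T): φ=F but ψ=T.

No, they are not logically equivalent.


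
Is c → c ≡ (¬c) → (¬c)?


Compare truth tables:
c | φ | ψ
---------
F | T | T
T | T | T
The columns φ and ψ agree on every row.

Yes, they are logically equivalent.


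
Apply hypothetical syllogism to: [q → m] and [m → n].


Hypothetical syllogism: from (P → Q) and (Q → R), infer (P → R).
Chain the two implications through the shared middle term 'm'.

q → n
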